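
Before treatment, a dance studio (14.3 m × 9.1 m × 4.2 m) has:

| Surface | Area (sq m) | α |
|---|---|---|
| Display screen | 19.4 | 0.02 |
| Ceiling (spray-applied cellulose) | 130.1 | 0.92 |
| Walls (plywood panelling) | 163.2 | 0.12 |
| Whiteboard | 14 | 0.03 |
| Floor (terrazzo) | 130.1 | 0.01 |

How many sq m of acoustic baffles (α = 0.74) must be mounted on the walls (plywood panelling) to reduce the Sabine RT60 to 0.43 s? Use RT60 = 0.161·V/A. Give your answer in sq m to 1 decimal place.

102.0

Equivalent absorption area: A₁ = 19.4*0.02 + 130.1*0.92 + 163.2*0.12 + 14*0.03 + 130.1*0.01 = 141.385 sq m.
V = 546.546 m³. Target absorption A₂ = 0.161 × 546.546 / 0.43 = 204.637 sabins.
ΔA needed = 204.637 − 141.385 = 63.252 sabins.
Each sq m of panel replacing the walls (plywood panelling) adds (0.74 − 0.12) = 0.62 sabins.
Area = ΔA/Δα = 63.252/0.62 = 102.0 sq m.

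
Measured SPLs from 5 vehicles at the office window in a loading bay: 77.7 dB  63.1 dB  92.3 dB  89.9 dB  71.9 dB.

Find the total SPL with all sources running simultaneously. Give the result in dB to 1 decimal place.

Sum in the linear (power) domain: Σ 10^(Lᵢ/10) = 10^(77.7/10) + 10^(63.1/10) + 10^(92.3/10) + 10^(89.9/10) + 10^(71.9/10) = 2.752e+09.
Combined level = 10 log₁₀(2.752e+09) = 94.4 dB.

94.4 dB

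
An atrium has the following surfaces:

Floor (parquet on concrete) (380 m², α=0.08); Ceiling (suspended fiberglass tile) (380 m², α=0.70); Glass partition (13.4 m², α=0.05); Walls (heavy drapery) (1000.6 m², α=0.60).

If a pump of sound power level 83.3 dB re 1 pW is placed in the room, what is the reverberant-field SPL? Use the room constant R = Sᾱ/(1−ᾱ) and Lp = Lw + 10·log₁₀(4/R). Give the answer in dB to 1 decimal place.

Σ(Sᵢαᵢ) = 380·0.08 + 380·0.70 + 13.4·0.05 + 1000.6·0.60 = 897.430; total area S = 1774.0 m².
ᾱ = 0.5059, so room constant R = A/(1−ᾱ) = 1816.292 m².
Lp = 83.3 + 10·log₁₀(4/1816.292) = 83.3 + (-26.57) = 56.7 dB.

56.7 dB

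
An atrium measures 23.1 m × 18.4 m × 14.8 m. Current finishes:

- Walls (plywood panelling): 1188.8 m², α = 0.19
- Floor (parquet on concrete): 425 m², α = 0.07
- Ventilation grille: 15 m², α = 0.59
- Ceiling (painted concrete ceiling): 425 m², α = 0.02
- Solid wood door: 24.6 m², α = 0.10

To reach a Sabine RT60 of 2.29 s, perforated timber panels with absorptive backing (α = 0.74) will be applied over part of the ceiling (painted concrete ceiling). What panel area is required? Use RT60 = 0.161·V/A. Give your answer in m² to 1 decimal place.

231.7

Equivalent absorption area: A₁ = 1188.8*0.19 + 425*0.07 + 15*0.59 + 425*0.02 + 24.6*0.10 = 275.432 m².
V = 6290.592 m³. Target absorption A₂ = 0.161 × 6290.592 / 2.29 = 442.264 sabins.
Absorption to add: 442.264 − 275.432 = 166.832 sabins.
Each m² of panel replacing the ceiling (painted concrete ceiling) adds (0.74 − 0.02) = 0.72 sabins.
Panel area = 166.832 / 0.72 = 231.7 m².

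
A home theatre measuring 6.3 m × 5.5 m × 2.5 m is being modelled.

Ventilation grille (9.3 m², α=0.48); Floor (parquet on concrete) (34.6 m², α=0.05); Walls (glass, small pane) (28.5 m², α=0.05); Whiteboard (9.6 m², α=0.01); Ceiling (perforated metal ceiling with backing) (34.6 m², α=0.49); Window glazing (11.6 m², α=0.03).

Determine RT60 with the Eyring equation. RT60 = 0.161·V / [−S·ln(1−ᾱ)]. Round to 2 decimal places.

0.50 sec

Total surface area S = 9.3 + 34.6 + 28.5 + 9.6 + 34.6 + 11.6 = 128.2 m².
Absorption A = 9.3·0.48 + 34.6·0.05 + 28.5·0.05 + 9.6·0.01 + 34.6·0.49 + 11.6·0.03 = 25.017 sabins.
Mean coefficient ᾱ = A/S = 0.1951.
Eyring denominator: −S ln(1−ᾱ) = 27.824.
V = 6.3 × 5.5 × 2.5 = 86.625 m³.
T = 0.161·V/[−S·ln(1−ᾱ)] = 0.161·86.625/27.824 = 0.50 s.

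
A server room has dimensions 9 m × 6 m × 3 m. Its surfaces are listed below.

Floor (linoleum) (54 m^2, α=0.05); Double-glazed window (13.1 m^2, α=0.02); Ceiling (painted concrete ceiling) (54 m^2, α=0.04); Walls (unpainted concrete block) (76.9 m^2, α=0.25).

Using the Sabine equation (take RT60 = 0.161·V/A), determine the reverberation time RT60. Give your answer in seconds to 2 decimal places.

1.07 s

Total absorption A = 54·0.05 + 13.1·0.02 + 54·0.04 + 76.9·0.25
  = 2.700 + 0.262 + 2.160 + 19.225 = 24.347 m^2 sabins.
Room volume: 162 m³.
RT60 = 0.161 · V / A = 0.161 × 162 / 24.347 = 1.07 s.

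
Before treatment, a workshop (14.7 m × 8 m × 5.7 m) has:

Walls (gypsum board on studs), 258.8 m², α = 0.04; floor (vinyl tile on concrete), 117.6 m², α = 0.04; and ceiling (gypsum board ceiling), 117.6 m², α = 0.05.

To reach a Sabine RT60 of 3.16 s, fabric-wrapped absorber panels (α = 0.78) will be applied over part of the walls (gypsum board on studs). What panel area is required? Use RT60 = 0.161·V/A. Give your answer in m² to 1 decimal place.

Summing Sᵢαᵢ: 10.352 + 4.704 + 5.880 → A₁ = 20.936 sabins.
V = 670.32 m³. Target absorption A₂ = 0.161 × 670.32 / 3.16 = 34.152 sabins.
ΔA needed = 34.152 − 20.936 = 13.216 sabins.
Each m² of panel replacing the walls (gypsum board on studs) adds (0.78 − 0.04) = 0.74 sabins.
Panel area = 13.216 / 0.74 = 17.9 m².

17.9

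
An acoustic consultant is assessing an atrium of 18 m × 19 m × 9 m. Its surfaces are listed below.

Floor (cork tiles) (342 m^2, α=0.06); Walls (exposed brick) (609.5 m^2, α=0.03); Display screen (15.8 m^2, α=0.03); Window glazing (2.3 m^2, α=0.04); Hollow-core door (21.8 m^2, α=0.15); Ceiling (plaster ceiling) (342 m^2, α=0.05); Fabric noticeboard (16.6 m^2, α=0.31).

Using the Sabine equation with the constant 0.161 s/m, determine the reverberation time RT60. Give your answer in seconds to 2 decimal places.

7.64 s

Equivalent absorption area: A = 342×0.06 + 609.5×0.03 + 15.8×0.03 + 2.3×0.04 + 21.8×0.15 + 342×0.05 + 16.6×0.31 = 64.887 m^2.
Volume V = 18 × 19 × 9 = 3078 m³.
Sabine: RT60 = 0.161 × 3078 / 64.887 = 7.64 s.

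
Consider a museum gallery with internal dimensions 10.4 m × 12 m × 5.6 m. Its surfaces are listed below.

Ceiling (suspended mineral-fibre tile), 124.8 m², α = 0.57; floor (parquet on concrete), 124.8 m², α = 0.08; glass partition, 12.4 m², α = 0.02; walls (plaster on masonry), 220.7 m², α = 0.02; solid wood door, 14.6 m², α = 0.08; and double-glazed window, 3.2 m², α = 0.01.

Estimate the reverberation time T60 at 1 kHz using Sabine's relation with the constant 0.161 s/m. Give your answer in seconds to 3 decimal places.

Total absorption A = 124.8·0.57 + 124.8·0.08 + 12.4·0.02 + 220.7·0.02 + 14.6·0.08 + 3.2·0.01
  = 71.136 + 9.984 + 0.248 + 4.414 + 1.168 + 0.032 = 86.982 m² sabins.
Room volume: 698.88 m³.
T = 0.161 V/A = 0.161·698.88/86.982 = 1.294 s.

1.294 seconds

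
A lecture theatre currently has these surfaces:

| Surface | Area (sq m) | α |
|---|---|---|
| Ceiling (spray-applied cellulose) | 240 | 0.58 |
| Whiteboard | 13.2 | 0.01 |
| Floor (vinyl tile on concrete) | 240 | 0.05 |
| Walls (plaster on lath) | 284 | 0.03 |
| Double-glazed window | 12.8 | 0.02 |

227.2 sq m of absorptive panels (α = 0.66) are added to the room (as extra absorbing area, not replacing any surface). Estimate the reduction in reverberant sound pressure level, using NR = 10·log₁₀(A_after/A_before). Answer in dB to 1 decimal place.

2.9 dB

Equivalent absorption area: A_before = 240*0.58 + 13.2*0.01 + 240*0.05 + 284*0.03 + 12.8*0.02 = 160.108 sq m.
Treatment contributes 227.2·0.66 = 149.952 sabins.
A_after = 160.108 + 149.952 = 310.060 sabins.
NR = 10·log₁₀(310.060/160.108) = 2.9 dB.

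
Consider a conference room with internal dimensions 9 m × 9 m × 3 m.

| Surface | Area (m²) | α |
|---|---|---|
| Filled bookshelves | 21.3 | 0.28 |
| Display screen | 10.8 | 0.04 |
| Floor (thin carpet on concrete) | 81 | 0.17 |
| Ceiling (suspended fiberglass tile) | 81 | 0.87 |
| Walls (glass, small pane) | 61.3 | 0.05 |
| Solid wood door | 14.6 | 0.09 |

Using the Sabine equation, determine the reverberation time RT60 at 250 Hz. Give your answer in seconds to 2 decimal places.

Total absorption A = 21.3·0.28 + 10.8·0.04 + 81·0.17 + 81·0.87 + 61.3·0.05 + 14.6·0.09
  = 5.964 + 0.432 + 13.770 + 70.470 + 3.065 + 1.314 = 95.015 m² sabins.
Volume V = 9 × 9 × 3 = 243 m³.
Sabine: RT60 = 0.161 × 243 / 95.015 = 0.41 s.

0.41 s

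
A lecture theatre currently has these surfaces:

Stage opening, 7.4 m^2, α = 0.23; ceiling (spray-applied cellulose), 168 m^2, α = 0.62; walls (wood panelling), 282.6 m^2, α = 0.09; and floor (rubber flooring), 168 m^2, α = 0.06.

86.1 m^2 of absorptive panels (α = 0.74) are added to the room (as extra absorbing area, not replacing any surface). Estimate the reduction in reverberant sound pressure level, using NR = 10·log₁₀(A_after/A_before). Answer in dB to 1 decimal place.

Total absorption A_before = 7.4×0.23 + 168×0.62 + 282.6×0.09 + 168×0.06
  = 1.702 + 104.160 + 25.434 + 10.080 = 141.376 m^2 sabins.
Treatment contributes 86.1·0.74 = 63.714 sabins.
A_after = 141.376 + 63.714 = 205.090 sabins.
Reduction = 10 log₁₀(A_after/A_before) = 10 log₁₀(1.4507) = 1.6 dB.

1.6 dB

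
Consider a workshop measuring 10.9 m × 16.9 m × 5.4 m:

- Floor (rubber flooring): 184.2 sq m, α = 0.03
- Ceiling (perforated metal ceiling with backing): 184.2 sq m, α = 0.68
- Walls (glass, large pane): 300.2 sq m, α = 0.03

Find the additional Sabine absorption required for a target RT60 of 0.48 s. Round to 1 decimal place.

193.9 sabins

Summing Sᵢαᵢ: 5.526 + 125.256 + 9.006 → A₁ = 139.788 sabins.
V = 994.734 m³. Required absorption A₂ = 0.161 × 994.734 / 0.48 = 333.650 sabins.
ΔA = A₂ − A₁ = 333.650 − 139.788 = 193.9 sabins.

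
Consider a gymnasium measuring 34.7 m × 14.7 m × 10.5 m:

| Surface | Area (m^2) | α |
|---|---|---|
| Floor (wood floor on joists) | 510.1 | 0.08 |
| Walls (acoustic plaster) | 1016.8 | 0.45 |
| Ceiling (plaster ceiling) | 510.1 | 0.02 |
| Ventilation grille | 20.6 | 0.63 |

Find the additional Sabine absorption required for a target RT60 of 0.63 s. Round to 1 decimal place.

847.2 sabins

Total absorption A₁ = 510.1*0.08 + 1016.8*0.45 + 510.1*0.02 + 20.6*0.63
  = 40.808 + 457.560 + 10.202 + 12.978 = 521.548 m^2 sabins.
Target A₂ = 0.161·5355.945/0.63 = 1368.742 sabins (V = 5355.945 m³).
ΔA = A₂ − A₁ = 1368.742 − 521.548 = 847.2 sabins.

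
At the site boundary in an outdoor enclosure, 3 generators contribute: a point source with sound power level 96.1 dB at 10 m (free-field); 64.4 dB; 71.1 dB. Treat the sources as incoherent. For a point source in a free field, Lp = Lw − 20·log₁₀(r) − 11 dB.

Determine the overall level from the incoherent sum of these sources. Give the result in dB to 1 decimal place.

72.8 dB

Source at 10 m: Lp = 96.1 − 20·log₁₀(10) − 11 = 65.1 dB.
Converting to relative power and adding: 10^(65.1/10) + 10^(64.4/10) + 10^(71.1/10) = 1.887e+07.
L_total = 10·log₁₀(1.887e+07) = 72.8 dB.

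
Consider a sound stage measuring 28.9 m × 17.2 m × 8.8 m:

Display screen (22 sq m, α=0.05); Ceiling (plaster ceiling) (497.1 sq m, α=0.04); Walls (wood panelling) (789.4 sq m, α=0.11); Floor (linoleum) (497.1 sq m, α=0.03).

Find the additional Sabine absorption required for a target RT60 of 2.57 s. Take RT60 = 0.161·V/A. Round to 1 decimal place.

151.3 sabins

Total absorption A₁ = 22*0.05 + 497.1*0.04 + 789.4*0.11 + 497.1*0.03
  = 1.100 + 19.884 + 86.834 + 14.913 = 122.731 sq m sabins.
V = 4374.304 m³. Required absorption A₂ = 0.161 × 4374.304 / 2.57 = 274.032 sabins.
ΔA = A₂ − A₁ = 274.032 − 122.731 = 151.3 sabins.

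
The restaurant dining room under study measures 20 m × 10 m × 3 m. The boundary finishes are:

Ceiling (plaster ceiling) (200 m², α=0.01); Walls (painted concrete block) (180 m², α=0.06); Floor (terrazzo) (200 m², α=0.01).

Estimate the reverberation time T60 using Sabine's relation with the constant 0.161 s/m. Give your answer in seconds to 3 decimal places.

6.527 sec

Summing Sᵢαᵢ: 2.000 + 10.800 + 2.000 → A = 14.800 sabins.
V = 20·10·3 = 600 m³.
RT60 = 0.161 · V / A = 0.161 × 600 / 14.800 = 6.527 s.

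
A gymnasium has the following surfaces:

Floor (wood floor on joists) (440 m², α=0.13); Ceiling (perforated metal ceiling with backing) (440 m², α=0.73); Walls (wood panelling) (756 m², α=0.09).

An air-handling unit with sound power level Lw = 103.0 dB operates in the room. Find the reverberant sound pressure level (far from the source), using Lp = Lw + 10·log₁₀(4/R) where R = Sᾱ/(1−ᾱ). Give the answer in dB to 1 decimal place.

A = 446.440 sabins; S = 1636.0 m².
ᾱ = 0.2729, so room constant R = A/(1−ᾱ) = 614.001 m².
Lp = 103.0 + 10·log₁₀(4/614.001) = 103.0 + (-21.86) = 81.1 dB.

81.1 dB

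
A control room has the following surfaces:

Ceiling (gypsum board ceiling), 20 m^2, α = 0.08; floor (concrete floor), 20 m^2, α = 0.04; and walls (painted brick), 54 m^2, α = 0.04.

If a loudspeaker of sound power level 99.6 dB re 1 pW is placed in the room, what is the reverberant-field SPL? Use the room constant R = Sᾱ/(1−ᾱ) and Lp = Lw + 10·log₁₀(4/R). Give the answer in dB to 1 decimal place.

98.8 dB

A = 4.560 sabins; S = 94.0 m^2.
ᾱ = 0.0485, so room constant R = A/(1−ᾱ) = 4.792 m^2.
Lp = 99.6 + 10·log₁₀(4/4.792) = 99.6 + (-0.78) = 98.8 dB.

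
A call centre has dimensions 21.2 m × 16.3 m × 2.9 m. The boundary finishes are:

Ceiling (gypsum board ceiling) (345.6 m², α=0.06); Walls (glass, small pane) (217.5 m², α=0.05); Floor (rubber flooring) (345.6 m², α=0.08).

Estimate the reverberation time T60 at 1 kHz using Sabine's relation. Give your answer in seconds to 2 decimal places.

2.72 s

Summing Sᵢαᵢ: 20.736 + 10.875 + 27.648 → A = 59.259 sabins.
Volume V = 21.2 × 16.3 × 2.9 = 1002.124 m³.
RT60 = 0.161 · V / A = 0.161 × 1002.124 / 59.259 = 2.72 s.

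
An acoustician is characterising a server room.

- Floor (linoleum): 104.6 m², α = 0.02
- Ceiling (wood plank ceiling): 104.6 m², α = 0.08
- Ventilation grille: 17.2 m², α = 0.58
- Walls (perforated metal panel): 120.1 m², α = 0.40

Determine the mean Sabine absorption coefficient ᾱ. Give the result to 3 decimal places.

0.198

Total surface area S = 346.5 m².
Weighted sum Σ Sα = 68.476.
ᾱ = 68.476 / 346.5 = 0.198.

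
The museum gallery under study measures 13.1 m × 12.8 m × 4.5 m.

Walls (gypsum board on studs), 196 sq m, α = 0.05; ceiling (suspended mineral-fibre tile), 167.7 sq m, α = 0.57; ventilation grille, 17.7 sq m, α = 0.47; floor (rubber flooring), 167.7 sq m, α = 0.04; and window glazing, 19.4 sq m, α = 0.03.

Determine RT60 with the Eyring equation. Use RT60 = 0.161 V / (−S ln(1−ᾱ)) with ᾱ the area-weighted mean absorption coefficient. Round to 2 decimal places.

S = Σ Sᵢ = 568.5 sq m.
Σ(Sᵢαᵢ) = 196·0.05 + 167.7·0.57 + 17.7·0.47 + 167.7·0.04 + 19.4·0.03 = 120.998.
Mean coefficient ᾱ = A/S = 0.2128.
−S·ln(1−ᾱ) = −568.5 × ln(1 − 0.2128) = 136.027.
V = 13.1 × 12.8 × 4.5 = 754.56 m³.
T = 0.161·V/[−S·ln(1−ᾱ)] = 0.161·754.56/136.027 = 0.89 s.

0.89 seconds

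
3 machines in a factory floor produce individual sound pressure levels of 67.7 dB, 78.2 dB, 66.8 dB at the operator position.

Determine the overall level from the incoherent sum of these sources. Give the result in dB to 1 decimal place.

Converting to relative power and adding: 10^(67.7/10) + 10^(78.2/10) + 10^(66.8/10) = 7.674e+07.
L_total = 10·log₁₀(7.674e+07) = 78.9 dB.

78.9 dB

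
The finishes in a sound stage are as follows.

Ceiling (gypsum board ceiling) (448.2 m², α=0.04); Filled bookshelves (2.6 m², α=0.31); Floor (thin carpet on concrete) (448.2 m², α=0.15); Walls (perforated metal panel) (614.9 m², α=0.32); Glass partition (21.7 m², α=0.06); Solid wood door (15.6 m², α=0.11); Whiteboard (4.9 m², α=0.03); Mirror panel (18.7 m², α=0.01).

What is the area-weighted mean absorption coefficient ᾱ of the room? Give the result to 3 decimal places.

S = Σ Sᵢ = 448.2 + 2.6 + 448.2 + 614.9 + 21.7 + 15.6 + 4.9 + 18.7 = 1574.8 m².
Σ(Sᵢαᵢ) = 448.2*0.04 + 2.6*0.31 + 448.2*0.15 + 614.9*0.32 + 21.7*0.06 + 15.6*0.11 + 4.9*0.03 + 18.7*0.01 = 286.084.
ᾱ = 286.084 / 1574.8 = 0.182.

0.182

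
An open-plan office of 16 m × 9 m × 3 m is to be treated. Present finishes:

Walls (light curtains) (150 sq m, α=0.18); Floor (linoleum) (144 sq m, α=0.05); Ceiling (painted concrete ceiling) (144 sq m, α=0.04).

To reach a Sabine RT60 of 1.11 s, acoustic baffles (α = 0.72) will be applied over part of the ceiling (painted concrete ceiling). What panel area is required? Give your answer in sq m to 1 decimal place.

A₁ = Σ Sᵢαᵢ = 150×0.18 + 144×0.05 + 144×0.04 = 39.960 sabins.
V = 432 m³. Target absorption A₂ = 0.161 × 432 / 1.11 = 62.659 sabins.
ΔA needed = 62.659 − 39.960 = 22.699 sabins.
Net gain per sq m: Δα = 0.72 − 0.04 = 0.68.
Area = ΔA/Δα = 22.699/0.68 = 33.4 sq m.

33.4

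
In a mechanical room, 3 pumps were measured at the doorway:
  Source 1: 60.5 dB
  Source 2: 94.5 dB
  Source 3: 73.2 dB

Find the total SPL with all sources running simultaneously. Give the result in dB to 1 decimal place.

94.5 dB

Converting to relative power and adding: 10^(60.5/10) + 10^(94.5/10) + 10^(73.2/10) = 2.84e+09.
L_total = 10·log₁₀(2.84e+09) = 94.5 dB.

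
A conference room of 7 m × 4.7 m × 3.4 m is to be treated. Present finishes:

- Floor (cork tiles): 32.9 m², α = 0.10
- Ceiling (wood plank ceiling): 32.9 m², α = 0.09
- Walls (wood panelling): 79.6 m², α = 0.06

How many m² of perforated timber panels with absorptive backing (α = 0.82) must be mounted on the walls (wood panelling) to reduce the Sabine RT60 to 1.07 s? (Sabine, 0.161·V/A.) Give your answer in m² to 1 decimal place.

A₁ = Σ Sᵢαᵢ = 32.9×0.10 + 32.9×0.09 + 79.6×0.06 = 11.027 sabins.
V = 111.86 m³. Target absorption A₂ = 0.161 × 111.86 / 1.07 = 16.831 sabins.
Absorption to add: 16.831 − 11.027 = 5.804 sabins.
Each m² of panel replacing the walls (wood panelling) adds (0.82 − 0.06) = 0.76 sabins.
Area = ΔA/Δα = 5.804/0.76 = 7.6 m².

7.6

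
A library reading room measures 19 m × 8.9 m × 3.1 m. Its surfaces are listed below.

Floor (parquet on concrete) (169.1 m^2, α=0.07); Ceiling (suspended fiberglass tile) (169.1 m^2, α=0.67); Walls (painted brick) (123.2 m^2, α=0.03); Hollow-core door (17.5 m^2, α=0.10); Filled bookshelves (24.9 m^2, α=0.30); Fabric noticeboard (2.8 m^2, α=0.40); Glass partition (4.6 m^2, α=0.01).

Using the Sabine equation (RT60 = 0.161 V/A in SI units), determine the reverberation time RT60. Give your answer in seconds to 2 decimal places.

0.61 seconds

A = Σ Sᵢαᵢ = 169.1*0.07 + 169.1*0.67 + 123.2*0.03 + 17.5*0.10 + 24.9*0.30 + 2.8*0.40 + 4.6*0.01 = 139.216 sabins.
Volume V = 19 × 8.9 × 3.1 = 524.21 m³.
RT60 = 0.161 · V / A = 0.161 × 524.21 / 139.216 = 0.61 s.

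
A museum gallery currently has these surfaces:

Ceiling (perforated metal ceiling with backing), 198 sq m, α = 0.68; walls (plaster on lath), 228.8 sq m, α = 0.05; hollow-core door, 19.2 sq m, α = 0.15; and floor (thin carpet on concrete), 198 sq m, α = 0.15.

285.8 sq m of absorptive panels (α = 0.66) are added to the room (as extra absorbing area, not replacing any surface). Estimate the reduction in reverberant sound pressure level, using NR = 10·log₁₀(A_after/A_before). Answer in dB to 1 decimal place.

3.1 dB

A_before = Σ Sᵢαᵢ = 198*0.68 + 228.8*0.05 + 19.2*0.15 + 198*0.15 = 178.660 sabins.
Treatment contributes 285.8·0.66 = 188.628 sabins.
A_after = 178.660 + 188.628 = 367.288 sabins.
Reduction = 10 log₁₀(A_after/A_before) = 10 log₁₀(2.0558) = 3.1 dB.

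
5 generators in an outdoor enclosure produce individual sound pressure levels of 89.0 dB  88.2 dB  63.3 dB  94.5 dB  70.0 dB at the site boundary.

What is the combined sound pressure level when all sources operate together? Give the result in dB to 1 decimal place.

Σ 10^(Lᵢ/10) = 4.286e+09.
L_total = 10·log₁₀(4.286e+09) = 96.3 dB.

96.3 dB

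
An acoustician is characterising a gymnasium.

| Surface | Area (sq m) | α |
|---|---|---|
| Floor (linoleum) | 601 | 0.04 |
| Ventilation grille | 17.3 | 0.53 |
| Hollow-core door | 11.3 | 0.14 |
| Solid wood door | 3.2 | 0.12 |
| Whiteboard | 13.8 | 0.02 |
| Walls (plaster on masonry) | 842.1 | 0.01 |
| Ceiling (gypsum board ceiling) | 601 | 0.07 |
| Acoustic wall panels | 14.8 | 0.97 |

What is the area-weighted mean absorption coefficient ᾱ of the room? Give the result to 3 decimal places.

0.048

S = Σ Sᵢ = 601 + 17.3 + 11.3 + 3.2 + 13.8 + 842.1 + 601 + 14.8 = 2104.5 sq m.
A = 601×0.04 + 17.3×0.53 + 11.3×0.14 + 3.2×0.12 + 13.8×0.02 + 842.1×0.01 + 601×0.07 + 14.8×0.97 = 100.298 sabins.
ᾱ = 100.298 / 2104.5 = 0.048.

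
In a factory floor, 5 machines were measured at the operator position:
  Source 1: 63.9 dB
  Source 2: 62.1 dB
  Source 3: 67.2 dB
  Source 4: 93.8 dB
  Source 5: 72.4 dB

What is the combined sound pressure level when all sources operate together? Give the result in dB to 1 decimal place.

Converting to relative power and adding: 10^(63.9/10) + 10^(62.1/10) + 10^(67.2/10) + 10^(93.8/10) + 10^(72.4/10) = 2.426e+09.
Back to dB: 10·log₁₀ Σ = 93.8 dB.

93.8 dB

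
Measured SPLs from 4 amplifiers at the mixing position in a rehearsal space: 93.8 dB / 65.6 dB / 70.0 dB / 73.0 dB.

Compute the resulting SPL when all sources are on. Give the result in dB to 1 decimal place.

Σ 10^(Lᵢ/10) = 2.432e+09.
L_total = 10·log₁₀(2.432e+09) = 93.9 dB.

93.9 dB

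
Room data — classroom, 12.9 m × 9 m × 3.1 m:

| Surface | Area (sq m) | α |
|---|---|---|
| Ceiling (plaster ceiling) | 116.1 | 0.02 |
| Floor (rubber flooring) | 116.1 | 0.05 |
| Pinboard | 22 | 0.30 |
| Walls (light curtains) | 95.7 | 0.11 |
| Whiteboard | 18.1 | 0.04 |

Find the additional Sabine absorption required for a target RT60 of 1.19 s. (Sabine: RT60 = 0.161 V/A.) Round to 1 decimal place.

22.7 sabins

Total absorption A₁ = 116.1·0.02 + 116.1·0.05 + 22·0.30 + 95.7·0.11 + 18.1·0.04
  = 2.322 + 5.805 + 6.600 + 10.527 + 0.724 = 25.978 sq m sabins.
V = 359.91 m³. Required absorption A₂ = 0.161 × 359.91 / 1.19 = 48.694 sabins.
Additional absorption ΔA = 48.694 − 25.978 = 22.7 sabins.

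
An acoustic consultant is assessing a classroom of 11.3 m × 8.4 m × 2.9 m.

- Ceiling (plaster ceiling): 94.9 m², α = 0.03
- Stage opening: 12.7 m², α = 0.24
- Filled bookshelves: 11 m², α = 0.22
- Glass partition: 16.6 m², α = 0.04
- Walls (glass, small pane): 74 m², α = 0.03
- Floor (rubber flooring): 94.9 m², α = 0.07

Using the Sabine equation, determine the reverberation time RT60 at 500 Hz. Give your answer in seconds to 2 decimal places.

2.48 sec

Total absorption A = 94.9*0.03 + 12.7*0.24 + 11*0.22 + 16.6*0.04 + 74*0.03 + 94.9*0.07
  = 2.847 + 3.048 + 2.420 + 0.664 + 2.220 + 6.643 = 17.842 m² sabins.
Volume V = 11.3 × 8.4 × 2.9 = 275.268 m³.
Sabine: RT60 = 0.161 × 275.268 / 17.842 = 2.48 s.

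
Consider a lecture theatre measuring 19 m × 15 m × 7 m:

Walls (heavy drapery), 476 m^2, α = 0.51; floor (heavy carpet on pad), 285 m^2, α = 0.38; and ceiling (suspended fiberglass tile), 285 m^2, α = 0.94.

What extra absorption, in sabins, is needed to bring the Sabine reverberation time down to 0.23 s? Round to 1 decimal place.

A₁ = Σ Sᵢαᵢ = 476*0.51 + 285*0.38 + 285*0.94 = 618.960 sabins.
Target A₂ = 0.161·1995/0.23 = 1396.500 sabins (V = 1995 m³).
Additional absorption ΔA = 1396.500 − 618.960 = 777.5 sabins.

777.5 sabins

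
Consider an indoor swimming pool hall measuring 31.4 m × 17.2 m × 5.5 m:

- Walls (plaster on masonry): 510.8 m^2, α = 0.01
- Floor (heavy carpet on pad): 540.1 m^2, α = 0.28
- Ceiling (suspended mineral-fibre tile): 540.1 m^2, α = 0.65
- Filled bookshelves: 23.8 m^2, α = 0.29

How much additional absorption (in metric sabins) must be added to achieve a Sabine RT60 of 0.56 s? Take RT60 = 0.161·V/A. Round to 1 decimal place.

A₁ = Σ Sᵢαᵢ = 510.8·0.01 + 540.1·0.28 + 540.1·0.65 + 23.8·0.29 = 514.303 sabins.
Target A₂ = 0.161·2970.44/0.56 = 854.001 sabins (V = 2970.44 m³).
Shortfall: 854.001 − 514.303 = 339.7 sabins.

339.7 sabins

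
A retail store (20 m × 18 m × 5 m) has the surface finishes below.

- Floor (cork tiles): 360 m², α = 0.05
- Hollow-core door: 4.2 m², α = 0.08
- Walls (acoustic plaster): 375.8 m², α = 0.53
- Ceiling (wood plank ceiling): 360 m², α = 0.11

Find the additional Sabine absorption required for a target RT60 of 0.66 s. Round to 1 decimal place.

Total absorption A₁ = 360·0.05 + 4.2·0.08 + 375.8·0.53 + 360·0.11
  = 18.000 + 0.336 + 199.174 + 39.600 = 257.110 m² sabins.
Target A₂ = 0.161·1800/0.66 = 439.091 sabins (V = 1800 m³).
Additional absorption ΔA = 439.091 − 257.110 = 182.0 sabins.

182.0 sabins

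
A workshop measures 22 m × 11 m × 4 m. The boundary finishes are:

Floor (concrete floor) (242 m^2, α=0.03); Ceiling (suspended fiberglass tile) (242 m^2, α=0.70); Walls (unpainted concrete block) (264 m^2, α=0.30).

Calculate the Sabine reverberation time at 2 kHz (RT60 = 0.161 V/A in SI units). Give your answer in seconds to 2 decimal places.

0.61 s

Equivalent absorption area: A = 242×0.03 + 242×0.70 + 264×0.30 = 255.860 m^2.
Room volume: 968 m³.
T = 0.161 V/A = 0.161·968/255.860 = 0.61 s.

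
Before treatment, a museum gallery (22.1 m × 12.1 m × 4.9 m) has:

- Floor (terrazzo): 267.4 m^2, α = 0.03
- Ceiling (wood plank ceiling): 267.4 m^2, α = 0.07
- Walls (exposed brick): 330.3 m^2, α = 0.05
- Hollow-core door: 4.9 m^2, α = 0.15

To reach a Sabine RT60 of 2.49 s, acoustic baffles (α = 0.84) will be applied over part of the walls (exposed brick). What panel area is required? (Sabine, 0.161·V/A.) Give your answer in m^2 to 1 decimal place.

51.6

Total absorption A₁ = 267.4·0.03 + 267.4·0.07 + 330.3·0.05 + 4.9·0.15
  = 8.022 + 18.718 + 16.515 + 0.735 = 43.990 m^2 sabins.
Required A₂ = 0.161·1310.309/2.49 = 84.723 sabins.
Absorption to add: 84.723 − 43.990 = 40.733 sabins.
Each m^2 of panel replacing the walls (exposed brick) adds (0.84 − 0.05) = 0.79 sabins.
Area = ΔA/Δα = 40.733/0.79 = 51.6 m^2.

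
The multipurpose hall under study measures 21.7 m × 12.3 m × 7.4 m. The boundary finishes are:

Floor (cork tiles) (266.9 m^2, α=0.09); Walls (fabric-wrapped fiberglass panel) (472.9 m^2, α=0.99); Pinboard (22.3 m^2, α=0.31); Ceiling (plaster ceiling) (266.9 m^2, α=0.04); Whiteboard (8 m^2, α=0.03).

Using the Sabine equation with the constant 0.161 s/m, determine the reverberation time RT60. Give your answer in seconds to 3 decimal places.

Summing Sᵢαᵢ: 24.021 + 468.171 + 6.913 + 10.676 + 0.240 → A = 510.021 sabins.
V = 21.7·12.3·7.4 = 1975.134 m³.
T = 0.161 V/A = 0.161·1975.134/510.021 = 0.623 s.

0.623 s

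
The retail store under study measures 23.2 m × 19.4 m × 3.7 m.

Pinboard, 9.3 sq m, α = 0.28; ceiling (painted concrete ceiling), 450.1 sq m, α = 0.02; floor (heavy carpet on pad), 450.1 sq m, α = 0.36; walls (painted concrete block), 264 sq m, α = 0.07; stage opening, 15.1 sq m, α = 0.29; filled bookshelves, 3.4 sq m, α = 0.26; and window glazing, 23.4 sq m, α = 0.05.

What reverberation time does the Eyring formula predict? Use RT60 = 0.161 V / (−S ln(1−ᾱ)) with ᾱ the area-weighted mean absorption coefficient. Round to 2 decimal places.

S = Σ Sᵢ = 1215.4 sq m.
Σ(Sᵢαᵢ) = 9.3·0.28 + 450.1·0.02 + 450.1·0.36 + 264·0.07 + 15.1·0.29 + 3.4·0.26 + 23.4·0.05 = 198.555.
Mean coefficient ᾱ = A/S = 0.1634.
−S·ln(1−ᾱ) = −1215.4 × ln(1 − 0.1634) = 216.839.
V = 23.2 × 19.4 × 3.7 = 1665.296 m³.
T = 0.161·V/[−S·ln(1−ᾱ)] = 0.161·1665.296/216.839 = 1.24 s.

1.24 s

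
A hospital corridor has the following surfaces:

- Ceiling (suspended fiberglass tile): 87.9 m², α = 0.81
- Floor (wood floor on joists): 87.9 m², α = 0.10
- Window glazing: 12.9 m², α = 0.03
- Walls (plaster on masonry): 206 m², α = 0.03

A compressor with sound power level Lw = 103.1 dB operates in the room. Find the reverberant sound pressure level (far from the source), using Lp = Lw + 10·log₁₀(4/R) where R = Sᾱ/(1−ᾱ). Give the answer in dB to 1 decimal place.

88.7 dB

Σ(Sᵢαᵢ) = 87.9×0.81 + 87.9×0.10 + 12.9×0.03 + 206×0.03 = 86.556; total area S = 394.7 m².
ᾱ = 86.556/394.7 = 0.2193; R = Sᾱ/(1−ᾱ) = 86.556/(1−0.2193) = 110.870 m².
Lp = Lw + 10 log₁₀(4/R) = 103.1 -14.43 = 88.7 dB.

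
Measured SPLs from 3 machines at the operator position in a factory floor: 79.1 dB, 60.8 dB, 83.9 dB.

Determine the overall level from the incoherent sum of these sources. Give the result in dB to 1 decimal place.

Σ 10^(Lᵢ/10) = 3.28e+08.
Back to dB: 10·log₁₀ Σ = 85.2 dB.

85.2 dB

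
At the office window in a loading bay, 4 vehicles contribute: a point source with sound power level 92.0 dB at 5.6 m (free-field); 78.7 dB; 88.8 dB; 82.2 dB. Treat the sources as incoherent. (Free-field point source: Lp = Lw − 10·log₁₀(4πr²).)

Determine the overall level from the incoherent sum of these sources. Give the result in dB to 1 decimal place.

90.0 dB

Source at 5.6 m: Lp = 92.0 − 10·log₁₀(4π·5.6²) = 92.0 − 10·log₁₀(394.081) = 66.0 dB.
Sum in the linear (power) domain: Σ 10^(Lᵢ/10) = 10^(66.0/10) + 10^(78.7/10) + 10^(88.8/10) + 10^(82.2/10) = 1.003e+09.
Combined level = 10 log₁₀(1.003e+09) = 90.0 dB.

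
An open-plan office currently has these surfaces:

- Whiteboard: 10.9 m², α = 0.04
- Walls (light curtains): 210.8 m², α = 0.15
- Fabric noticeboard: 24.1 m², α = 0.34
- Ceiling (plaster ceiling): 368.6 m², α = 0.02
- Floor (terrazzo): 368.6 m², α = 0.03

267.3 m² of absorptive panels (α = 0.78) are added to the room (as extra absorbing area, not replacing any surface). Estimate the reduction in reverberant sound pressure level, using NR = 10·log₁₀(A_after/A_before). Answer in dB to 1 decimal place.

Summing Sᵢαᵢ: 0.436 + 31.620 + 8.194 + 7.372 + 11.058 → A_before = 58.680 sabins.
Added absorption = 267.3 × 0.78 = 208.494 sabins.
A_after = 58.680 + 208.494 = 267.174 sabins.
NR = 10·log₁₀(267.174/58.680) = 6.6 dB.

6.6 dB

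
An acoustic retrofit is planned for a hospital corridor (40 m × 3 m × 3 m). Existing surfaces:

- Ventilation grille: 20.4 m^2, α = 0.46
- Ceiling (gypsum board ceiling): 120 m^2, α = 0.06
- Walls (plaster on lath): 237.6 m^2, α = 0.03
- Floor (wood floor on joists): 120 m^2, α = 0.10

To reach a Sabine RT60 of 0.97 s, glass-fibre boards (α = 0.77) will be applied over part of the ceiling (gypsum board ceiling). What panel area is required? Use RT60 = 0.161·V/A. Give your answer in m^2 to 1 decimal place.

33.9

Summing Sᵢαᵢ: 9.384 + 7.200 + 7.128 + 12.000 → A₁ = 35.712 sabins.
Required A₂ = 0.161·360/0.97 = 59.753 sabins.
Absorption to add: 59.753 − 35.712 = 24.041 sabins.
Net gain per m^2: Δα = 0.77 − 0.06 = 0.71.
Panel area = 24.041 / 0.71 = 33.9 m^2.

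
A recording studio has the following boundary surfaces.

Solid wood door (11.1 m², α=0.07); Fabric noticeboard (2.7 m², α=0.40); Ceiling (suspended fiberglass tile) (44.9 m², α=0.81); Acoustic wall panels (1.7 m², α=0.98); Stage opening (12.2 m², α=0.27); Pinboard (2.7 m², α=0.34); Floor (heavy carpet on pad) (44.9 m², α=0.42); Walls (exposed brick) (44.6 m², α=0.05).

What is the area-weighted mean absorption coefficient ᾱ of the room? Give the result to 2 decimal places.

0.40

S = Σ Sᵢ = 11.1 + 2.7 + 44.9 + 1.7 + 12.2 + 2.7 + 44.9 + 44.6 = 164.8 m².
A = 11.1·0.07 + 2.7·0.40 + 44.9·0.81 + 1.7·0.98 + 12.2·0.27 + 2.7·0.34 + 44.9·0.42 + 44.6·0.05 = 65.192 sabins.
ᾱ = 65.192 / 164.8 = 0.40.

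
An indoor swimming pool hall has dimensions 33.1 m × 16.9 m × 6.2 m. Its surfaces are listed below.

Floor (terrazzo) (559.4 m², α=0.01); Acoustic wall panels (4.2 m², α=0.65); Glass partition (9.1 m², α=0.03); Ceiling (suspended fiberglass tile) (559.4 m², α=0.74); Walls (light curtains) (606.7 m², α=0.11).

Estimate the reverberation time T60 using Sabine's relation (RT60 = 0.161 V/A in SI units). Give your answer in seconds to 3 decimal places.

A = Σ Sᵢαᵢ = 559.4·0.01 + 4.2·0.65 + 9.1·0.03 + 559.4·0.74 + 606.7·0.11 = 489.290 sabins.
V = 33.1·16.9·6.2 = 3468.218 m³.
RT60 = 0.161 · V / A = 0.161 × 3468.218 / 489.290 = 1.141 s.

1.141 s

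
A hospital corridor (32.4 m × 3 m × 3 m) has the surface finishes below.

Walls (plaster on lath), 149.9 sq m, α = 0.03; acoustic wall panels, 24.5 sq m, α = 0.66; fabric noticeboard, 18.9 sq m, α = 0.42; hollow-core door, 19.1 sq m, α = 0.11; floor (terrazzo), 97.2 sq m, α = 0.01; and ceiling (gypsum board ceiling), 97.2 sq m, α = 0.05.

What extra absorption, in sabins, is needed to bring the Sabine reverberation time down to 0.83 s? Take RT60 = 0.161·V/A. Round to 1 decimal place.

Equivalent absorption area: A₁ = 149.9*0.03 + 24.5*0.66 + 18.9*0.42 + 19.1*0.11 + 97.2*0.01 + 97.2*0.05 = 36.538 sq m.
Target A₂ = 0.161·291.6/0.83 = 56.563 sabins (V = 291.6 m³).
Additional absorption ΔA = 56.563 − 36.538 = 20.0 sabins.

20.0 sabins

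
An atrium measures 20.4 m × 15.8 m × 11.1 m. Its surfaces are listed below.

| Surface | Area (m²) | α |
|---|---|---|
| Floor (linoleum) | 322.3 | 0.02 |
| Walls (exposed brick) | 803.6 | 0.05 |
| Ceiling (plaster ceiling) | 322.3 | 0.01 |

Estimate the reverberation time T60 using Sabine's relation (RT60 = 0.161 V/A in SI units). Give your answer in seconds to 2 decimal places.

11.56 seconds

Equivalent absorption area: A = 322.3·0.02 + 803.6·0.05 + 322.3·0.01 = 49.849 m².
Volume V = 20.4 × 15.8 × 11.1 = 3577.752 m³.
RT60 = 0.161 · V / A = 0.161 × 3577.752 / 49.849 = 11.56 s.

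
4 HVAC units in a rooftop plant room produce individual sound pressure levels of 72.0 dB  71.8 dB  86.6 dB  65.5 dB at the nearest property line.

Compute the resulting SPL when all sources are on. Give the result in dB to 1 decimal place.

86.9 dB

Σ 10^(Lᵢ/10) = 4.916e+08.
Back to dB: 10·log₁₀ Σ = 86.9 dB.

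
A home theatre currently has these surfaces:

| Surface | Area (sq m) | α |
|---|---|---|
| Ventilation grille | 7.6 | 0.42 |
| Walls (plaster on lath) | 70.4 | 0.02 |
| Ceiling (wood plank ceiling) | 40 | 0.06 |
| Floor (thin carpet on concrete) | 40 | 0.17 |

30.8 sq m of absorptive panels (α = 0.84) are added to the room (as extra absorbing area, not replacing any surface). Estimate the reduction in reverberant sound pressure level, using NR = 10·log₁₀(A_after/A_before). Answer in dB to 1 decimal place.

Summing Sᵢαᵢ: 3.192 + 1.408 + 2.400 + 6.800 → A_before = 13.800 sabins.
Added absorption = 30.8 × 0.84 = 25.872 sabins.
A_after = 13.800 + 25.872 = 39.672 sabins.
Reduction = 10 log₁₀(A_after/A_before) = 10 log₁₀(2.8748) = 4.6 dB.

4.6 dB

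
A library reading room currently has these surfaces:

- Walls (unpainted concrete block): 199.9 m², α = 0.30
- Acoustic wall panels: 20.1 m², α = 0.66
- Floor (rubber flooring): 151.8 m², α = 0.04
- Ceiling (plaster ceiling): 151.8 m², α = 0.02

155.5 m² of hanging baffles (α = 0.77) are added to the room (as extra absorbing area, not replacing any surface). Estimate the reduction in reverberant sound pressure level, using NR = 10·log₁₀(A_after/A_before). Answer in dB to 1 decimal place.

3.9 dB

Total absorption A_before = 199.9·0.30 + 20.1·0.66 + 151.8·0.04 + 151.8·0.02
  = 59.970 + 13.266 + 6.072 + 3.036 = 82.344 m² sabins.
Added absorption = 155.5 × 0.77 = 119.735 sabins.
A_after = 82.344 + 119.735 = 202.079 sabins.
NR = 10·log₁₀(202.079/82.344) = 3.9 dB.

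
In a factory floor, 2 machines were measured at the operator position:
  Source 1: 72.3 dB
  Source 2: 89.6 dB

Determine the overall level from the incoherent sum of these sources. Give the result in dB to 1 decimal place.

Converting to relative power and adding: 10^(72.3/10) + 10^(89.6/10) = 9.29e+08.
Back to dB: 10·log₁₀ Σ = 89.7 dB.

89.7 dB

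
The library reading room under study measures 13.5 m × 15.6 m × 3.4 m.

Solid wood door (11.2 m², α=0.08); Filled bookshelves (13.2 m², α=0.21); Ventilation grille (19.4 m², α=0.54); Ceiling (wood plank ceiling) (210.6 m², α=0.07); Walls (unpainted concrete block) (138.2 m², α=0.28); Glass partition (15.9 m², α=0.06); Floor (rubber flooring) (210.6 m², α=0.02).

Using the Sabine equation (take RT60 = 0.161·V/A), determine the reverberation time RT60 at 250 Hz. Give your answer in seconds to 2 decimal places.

1.58 seconds

Equivalent absorption area: A = 11.2*0.08 + 13.2*0.21 + 19.4*0.54 + 210.6*0.07 + 138.2*0.28 + 15.9*0.06 + 210.6*0.02 = 72.748 m².
Room volume: 716.04 m³.
T = 0.161 V/A = 0.161·716.04/72.748 = 1.58 s.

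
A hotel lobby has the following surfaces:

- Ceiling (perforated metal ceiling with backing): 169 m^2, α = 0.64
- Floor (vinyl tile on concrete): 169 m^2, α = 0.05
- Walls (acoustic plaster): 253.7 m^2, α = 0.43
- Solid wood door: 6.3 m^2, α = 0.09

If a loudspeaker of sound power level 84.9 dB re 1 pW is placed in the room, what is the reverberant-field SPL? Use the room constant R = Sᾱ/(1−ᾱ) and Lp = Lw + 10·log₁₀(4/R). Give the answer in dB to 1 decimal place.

Σ(Sᵢαᵢ) = 169·0.64 + 169·0.05 + 253.7·0.43 + 6.3·0.09 = 226.268; total area S = 598.0 m^2.
ᾱ = 226.268/598.0 = 0.3784; R = Sᾱ/(1−ᾱ) = 226.268/(1−0.3784) = 364.009 m^2.
Lp = Lw + 10 log₁₀(4/R) = 84.9 -19.59 = 65.3 dB.

65.3 dB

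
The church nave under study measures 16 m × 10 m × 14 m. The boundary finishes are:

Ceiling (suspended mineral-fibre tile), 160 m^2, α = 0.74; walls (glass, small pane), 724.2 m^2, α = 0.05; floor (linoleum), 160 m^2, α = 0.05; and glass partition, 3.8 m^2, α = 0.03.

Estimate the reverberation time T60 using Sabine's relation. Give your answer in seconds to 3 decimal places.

2.216 seconds

A = Σ Sᵢαᵢ = 160*0.74 + 724.2*0.05 + 160*0.05 + 3.8*0.03 = 162.724 sabins.
V = 16·10·14 = 2240 m³.
Sabine: RT60 = 0.161 × 2240 / 162.724 = 2.216 s.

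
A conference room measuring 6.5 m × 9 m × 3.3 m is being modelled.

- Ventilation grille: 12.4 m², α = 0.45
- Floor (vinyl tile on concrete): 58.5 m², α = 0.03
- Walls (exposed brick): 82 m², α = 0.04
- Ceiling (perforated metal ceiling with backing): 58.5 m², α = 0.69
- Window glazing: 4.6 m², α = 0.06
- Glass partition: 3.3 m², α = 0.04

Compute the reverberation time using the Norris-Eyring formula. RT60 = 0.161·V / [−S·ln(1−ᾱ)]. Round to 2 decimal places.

S = Σ Sᵢ = 219.3 m².
Absorption A = 12.4·0.45 + 58.5·0.03 + 82·0.04 + 58.5·0.69 + 4.6·0.06 + 3.3·0.04 = 51.388 sabins.
Mean coefficient ᾱ = A/S = 0.2343.
−S·ln(1−ᾱ) = −219.3 × ln(1 − 0.2343) = 58.545.
V = 6.5 × 9 × 3.3 = 193.05 m³.
T = 0.161·V/[−S·ln(1−ᾱ)] = 0.161·193.05/58.545 = 0.53 s.

0.53 sec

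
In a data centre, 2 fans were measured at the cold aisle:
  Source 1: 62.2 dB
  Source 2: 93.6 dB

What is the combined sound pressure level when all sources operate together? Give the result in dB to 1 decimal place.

Converting to relative power and adding: 10^(62.2/10) + 10^(93.6/10) = 2.293e+09.
Combined level = 10 log₁₀(2.293e+09) = 93.6 dB.

93.6 dB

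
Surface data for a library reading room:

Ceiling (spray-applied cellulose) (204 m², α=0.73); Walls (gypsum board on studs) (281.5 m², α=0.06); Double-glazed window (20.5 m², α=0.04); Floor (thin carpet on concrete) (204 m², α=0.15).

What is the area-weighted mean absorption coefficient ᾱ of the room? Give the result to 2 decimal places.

Total surface area S = 710.0 m².
Weighted sum Σ Sα = 197.230.
ᾱ = A/S = 0.28.

0.28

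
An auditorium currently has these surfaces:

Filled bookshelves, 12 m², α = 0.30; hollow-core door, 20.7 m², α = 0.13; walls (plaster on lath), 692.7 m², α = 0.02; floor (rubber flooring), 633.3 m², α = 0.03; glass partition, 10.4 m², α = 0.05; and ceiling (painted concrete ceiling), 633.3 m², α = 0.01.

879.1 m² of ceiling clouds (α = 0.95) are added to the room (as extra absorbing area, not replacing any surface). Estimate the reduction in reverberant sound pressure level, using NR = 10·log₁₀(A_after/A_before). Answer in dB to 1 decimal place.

12.8 dB

Summing Sᵢαᵢ: 3.600 + 2.691 + 13.854 + 18.999 + 0.520 + 6.333 → A_before = 45.997 sabins.
Added absorption = 879.1 × 0.95 = 835.145 sabins.
New total A_after = 881.142 sabins.
Reduction = 10 log₁₀(A_after/A_before) = 10 log₁₀(19.1565) = 12.8 dB.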